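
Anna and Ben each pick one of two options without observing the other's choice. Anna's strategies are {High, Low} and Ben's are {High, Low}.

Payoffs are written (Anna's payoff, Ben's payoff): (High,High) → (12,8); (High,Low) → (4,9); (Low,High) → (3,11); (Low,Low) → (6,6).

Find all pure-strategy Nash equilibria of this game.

none

(High, High): Ben prefers Low (9 > 8) — not an equilibrium.
(High, Low): Anna prefers Low (6 > 4) — not an equilibrium.
(Low, High): Anna prefers High (12 > 3) — not an equilibrium.
(Low, Low): Ben prefers High (11 > 6) — not an equilibrium.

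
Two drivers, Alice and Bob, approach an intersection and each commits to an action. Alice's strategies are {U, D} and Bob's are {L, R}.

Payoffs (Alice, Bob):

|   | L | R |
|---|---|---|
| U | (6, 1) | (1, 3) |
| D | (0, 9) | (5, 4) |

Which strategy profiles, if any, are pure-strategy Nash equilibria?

(U, L): Bob prefers R (3 > 1) — not an equilibrium.
(U, R): Alice prefers D (5 > 1) — not an equilibrium.
(D, L): Alice prefers U (6 > 0) — not an equilibrium.
(D, R): Bob prefers L (9 > 4) — not an equilibrium.

none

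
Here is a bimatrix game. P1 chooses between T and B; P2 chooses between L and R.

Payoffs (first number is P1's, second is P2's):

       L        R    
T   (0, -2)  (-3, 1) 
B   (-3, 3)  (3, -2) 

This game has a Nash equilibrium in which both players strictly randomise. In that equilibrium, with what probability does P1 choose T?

5/8

Let r be the probability that P1 plays T. In a completely mixed equilibrium, P2 must be indifferent between L and R.
P2's expected payoff from L is −2r + 3(1−r); from R it is r − 2(1−r).
Setting these equal: −5r + 3 = 3r − 2, so r = 5/8.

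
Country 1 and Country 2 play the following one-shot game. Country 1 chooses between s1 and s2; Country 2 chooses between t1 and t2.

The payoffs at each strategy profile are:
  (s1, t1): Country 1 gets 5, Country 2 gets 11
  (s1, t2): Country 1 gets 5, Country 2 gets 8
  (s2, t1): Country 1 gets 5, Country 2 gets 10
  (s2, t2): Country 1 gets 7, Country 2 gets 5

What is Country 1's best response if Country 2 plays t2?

s2

Against t2, Country 1 earns 5 from s1 and 7 from s2.
So s2 is the best response.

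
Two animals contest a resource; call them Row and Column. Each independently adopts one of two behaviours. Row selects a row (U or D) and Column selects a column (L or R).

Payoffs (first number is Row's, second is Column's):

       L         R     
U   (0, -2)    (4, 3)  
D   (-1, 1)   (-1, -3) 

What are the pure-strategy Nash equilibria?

(U, R)

(U, L): Column prefers R (3 > -2) — not an equilibrium.
(U, R): Row gets 4 ≥ -1 from D, and Column gets 3 ≥ -2 from L — Nash equilibrium.
(D, L): Row prefers U (0 > -1) — not an equilibrium.
(D, R): Row prefers U (4 > -1); Column prefers L (1 > -3) — not an equilibrium.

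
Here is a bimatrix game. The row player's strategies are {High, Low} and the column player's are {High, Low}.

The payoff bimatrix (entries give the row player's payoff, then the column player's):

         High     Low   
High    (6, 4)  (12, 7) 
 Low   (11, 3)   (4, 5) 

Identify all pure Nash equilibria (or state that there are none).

(High, High): the row player prefers Low (11 > 6); the column player prefers Low (7 > 4) — not an equilibrium.
(High, Low): the row player gets 12 ≥ 4 from Low, and the column player gets 7 ≥ 4 from High — Nash equilibrium.
(Low, High): the column player prefers Low (5 > 3) — not an equilibrium.
(Low, Low): the row player prefers High (12 > 4) — not an equilibrium.

(High, Low)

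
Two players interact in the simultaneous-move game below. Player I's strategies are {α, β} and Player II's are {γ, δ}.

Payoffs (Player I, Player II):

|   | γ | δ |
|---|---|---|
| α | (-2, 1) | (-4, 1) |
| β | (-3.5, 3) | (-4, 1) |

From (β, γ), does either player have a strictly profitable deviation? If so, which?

Player I

Player I at (β, γ) earns -3.5; deviating to α yields -2 — a strict improvement.
Player II earns 3; deviating to δ yields 1 — not better.
Only Player I has a strictly profitable deviation.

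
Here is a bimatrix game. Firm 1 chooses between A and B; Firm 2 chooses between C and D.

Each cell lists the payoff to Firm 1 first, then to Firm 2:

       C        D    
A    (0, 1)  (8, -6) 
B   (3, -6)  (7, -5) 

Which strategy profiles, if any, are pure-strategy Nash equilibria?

(A, C): Firm 1 prefers B (3 > 0) — not an equilibrium.
(A, D): Firm 2 prefers C (1 > -6) — not an equilibrium.
(B, C): Firm 2 prefers D (-5 > -6) — not an equilibrium.
(B, D): Firm 1 prefers A (8 > 7) — not an equilibrium.

none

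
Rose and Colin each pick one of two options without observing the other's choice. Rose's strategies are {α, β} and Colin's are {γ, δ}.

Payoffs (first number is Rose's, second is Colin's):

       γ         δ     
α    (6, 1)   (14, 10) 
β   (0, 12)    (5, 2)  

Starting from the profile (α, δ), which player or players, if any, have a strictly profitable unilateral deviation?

Neither

Rose at (α, δ) earns 14; deviating to β yields 5 — not better.
Colin earns 10; deviating to γ yields 1 — not better.
Neither player can strictly improve; the profile is a Nash equilibrium.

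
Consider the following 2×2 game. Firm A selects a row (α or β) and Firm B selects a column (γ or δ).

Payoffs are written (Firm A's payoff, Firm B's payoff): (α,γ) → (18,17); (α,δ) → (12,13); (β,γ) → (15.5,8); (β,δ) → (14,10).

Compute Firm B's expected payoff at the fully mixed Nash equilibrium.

11

First find p, the probability Firm A plays α, from Firm B's indifference between γ and δ: 17p + 8(1−p) = 13p + 10(1−p), giving p = 1/3.
Since Firm B is indifferent in equilibrium, Firm B's expected payoff equals the payoff from either column against (1/3, 2/3). Using γ: 17(1/3) + 8(2/3) = 11.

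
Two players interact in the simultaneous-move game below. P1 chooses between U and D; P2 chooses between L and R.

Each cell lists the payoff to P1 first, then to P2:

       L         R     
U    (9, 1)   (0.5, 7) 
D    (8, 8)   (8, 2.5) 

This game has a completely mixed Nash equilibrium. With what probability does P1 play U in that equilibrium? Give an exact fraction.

11/23

Let r be the probability that P1 plays U. In a completely mixed equilibrium, P2 must be indifferent between L and R.
P2's expected payoff from L is r + 8(1−r); from R it is 7r + 2.5(1−r).
Setting these equal: −7r + 8 = 4.5r + 2.5, so r = 11/23.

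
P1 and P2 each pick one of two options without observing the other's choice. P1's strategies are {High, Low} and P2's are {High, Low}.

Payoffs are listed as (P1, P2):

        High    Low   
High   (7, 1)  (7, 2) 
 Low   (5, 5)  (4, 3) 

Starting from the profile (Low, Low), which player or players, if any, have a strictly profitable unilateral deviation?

P1 at (Low, Low) earns 4; deviating to High yields 7 — a strict improvement.
P2 earns 3; deviating to High yields 5 — a strict improvement.
Both P1 and P2 have strictly profitable deviations.

Both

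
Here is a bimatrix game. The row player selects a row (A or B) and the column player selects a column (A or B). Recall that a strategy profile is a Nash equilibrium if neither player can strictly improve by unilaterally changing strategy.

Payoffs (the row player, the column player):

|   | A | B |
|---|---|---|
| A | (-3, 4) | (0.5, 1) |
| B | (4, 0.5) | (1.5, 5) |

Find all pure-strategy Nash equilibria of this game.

(A, A): the row player prefers B (4 > -3) — not an equilibrium.
(A, B): the row player prefers B (1.5 > 0.5); the column player prefers A (4 > 1) — not an equilibrium.
(B, A): the column player prefers B (5 > 0.5) — not an equilibrium.
(B, B): the row player gets 1.5 ≥ 0.5 from A, and the column player gets 5 ≥ 0.5 from A — Nash equilibrium.

(B, B)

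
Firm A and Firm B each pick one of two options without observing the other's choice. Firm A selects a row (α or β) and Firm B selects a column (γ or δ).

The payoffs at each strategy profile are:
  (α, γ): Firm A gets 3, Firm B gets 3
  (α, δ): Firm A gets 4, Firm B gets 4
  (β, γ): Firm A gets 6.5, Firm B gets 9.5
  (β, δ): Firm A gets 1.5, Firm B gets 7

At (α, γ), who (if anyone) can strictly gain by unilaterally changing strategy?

Both

Firm A at (α, γ) earns 3; deviating to β yields 6.5 — a strict improvement.
Firm B earns 3; deviating to δ yields 4 — a strict improvement.
Both Firm A and Firm B have strictly profitable deviations.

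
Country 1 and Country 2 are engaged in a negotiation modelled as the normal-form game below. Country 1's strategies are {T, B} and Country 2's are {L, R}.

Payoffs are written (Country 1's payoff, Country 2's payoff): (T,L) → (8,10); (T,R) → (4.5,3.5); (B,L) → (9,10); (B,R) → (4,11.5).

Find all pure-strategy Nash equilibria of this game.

none

(T, L): Country 1 prefers B (9 > 8) — not an equilibrium.
(T, R): Country 2 prefers L (10 > 3.5) — not an equilibrium.
(B, L): Country 2 prefers R (11.5 > 10) — not an equilibrium.
(B, R): Country 1 prefers T (4.5 > 4) — not an equilibrium.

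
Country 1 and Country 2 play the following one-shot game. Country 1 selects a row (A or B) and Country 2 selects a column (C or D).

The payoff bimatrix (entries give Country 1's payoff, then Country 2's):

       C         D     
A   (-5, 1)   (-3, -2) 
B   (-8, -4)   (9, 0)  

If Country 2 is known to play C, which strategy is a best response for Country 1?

Against C, Country 1 earns -5 from A and -8 from B.
So A is the best response.

A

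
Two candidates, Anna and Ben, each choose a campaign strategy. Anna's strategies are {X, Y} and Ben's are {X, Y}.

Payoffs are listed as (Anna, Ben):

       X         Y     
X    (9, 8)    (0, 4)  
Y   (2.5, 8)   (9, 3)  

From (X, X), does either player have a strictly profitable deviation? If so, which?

Anna at (X, X) earns 9; deviating to Y yields 2.5 — not better.
Ben earns 8; deviating to Y yields 4 — not better.
Neither player can strictly improve; the profile is a Nash equilibrium.

Neither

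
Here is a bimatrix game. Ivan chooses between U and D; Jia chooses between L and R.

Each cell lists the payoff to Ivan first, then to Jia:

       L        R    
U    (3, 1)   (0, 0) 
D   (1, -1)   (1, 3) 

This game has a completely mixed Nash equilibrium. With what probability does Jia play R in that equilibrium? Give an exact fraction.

Let c be the probability that Jia plays L. In a completely mixed equilibrium, Ivan must be indifferent between U and D.
Ivan's expected payoff from U is 3c; from D it is c + (1−c).
Setting these equal: 3c = 1, so c = 1/3.
Therefore Jia plays R with probability 1 − 1/3 = 2/3.

2/3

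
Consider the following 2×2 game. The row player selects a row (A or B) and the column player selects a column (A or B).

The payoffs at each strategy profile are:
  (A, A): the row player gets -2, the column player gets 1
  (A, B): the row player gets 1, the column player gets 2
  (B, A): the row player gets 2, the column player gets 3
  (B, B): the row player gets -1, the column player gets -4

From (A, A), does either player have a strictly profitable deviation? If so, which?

Both

The row player at (A, A) earns -2; deviating to B yields 2 — a strict improvement.
The column player earns 1; deviating to B yields 2 — a strict improvement.
Both the row player and the column player have strictly profitable deviations.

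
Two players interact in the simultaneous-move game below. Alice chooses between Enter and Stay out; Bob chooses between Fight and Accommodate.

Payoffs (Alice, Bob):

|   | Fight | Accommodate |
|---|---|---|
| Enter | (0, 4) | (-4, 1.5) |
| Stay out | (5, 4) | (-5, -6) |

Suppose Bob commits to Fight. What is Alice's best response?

Stay out

Against Fight, Alice earns 0 from Enter and 5 from Stay out.
So Stay out is the best response.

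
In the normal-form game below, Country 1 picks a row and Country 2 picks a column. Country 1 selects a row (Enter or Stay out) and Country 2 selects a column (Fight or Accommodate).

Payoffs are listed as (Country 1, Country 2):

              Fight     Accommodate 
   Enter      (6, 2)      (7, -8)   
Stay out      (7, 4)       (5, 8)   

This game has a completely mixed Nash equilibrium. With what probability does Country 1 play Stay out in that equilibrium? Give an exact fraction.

Let r be the probability that Country 1 plays Enter. In a completely mixed equilibrium, Country 2 must be indifferent between Fight and Accommodate.
Country 2's expected payoff from Fight is 2r + 4(1−r); from Accommodate it is −8r + 8(1−r).
Setting these equal: −2r + 4 = −16r + 8, so r = 2/7.
Therefore Country 1 plays Stay out with probability 1 − 2/7 = 5/7.

5/7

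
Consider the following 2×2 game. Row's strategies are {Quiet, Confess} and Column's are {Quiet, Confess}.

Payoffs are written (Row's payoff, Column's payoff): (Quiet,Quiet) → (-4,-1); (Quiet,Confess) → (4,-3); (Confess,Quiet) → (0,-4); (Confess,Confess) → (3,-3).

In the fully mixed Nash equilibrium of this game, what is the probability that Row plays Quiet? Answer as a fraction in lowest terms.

Let x be the probability that Row plays Quiet. In a completely mixed equilibrium, Column must be indifferent between Quiet and Confess.
Column's expected payoff from Quiet is −x − 4(1−x); from Confess it is −3x − 3(1−x).
Setting these equal: 3x − 4 = -3, so x = 1/3.

1/3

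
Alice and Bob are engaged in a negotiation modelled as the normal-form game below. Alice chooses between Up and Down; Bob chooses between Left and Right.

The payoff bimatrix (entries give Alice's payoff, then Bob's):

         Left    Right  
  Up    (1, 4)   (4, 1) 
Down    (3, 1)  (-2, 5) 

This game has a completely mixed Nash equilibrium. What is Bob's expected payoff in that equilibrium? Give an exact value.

19/7

First find p, the probability Alice plays Up, from Bob's indifference between Left and Right: 4p + (1−p) = p + 5(1−p), giving p = 4/7.
Since Bob is indifferent in equilibrium, Bob's expected payoff equals the payoff from either column against (4/7, 3/7). Using Left: 4(4/7) + (3/7) = 19/7.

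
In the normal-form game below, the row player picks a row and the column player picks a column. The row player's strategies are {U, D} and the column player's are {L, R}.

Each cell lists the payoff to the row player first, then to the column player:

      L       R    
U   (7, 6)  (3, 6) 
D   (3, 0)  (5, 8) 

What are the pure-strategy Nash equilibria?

(U, L): the row player gets 7 ≥ 3 from D, and the column player gets 6 ≥ 6 from R — Nash equilibrium.
(U, R): the row player prefers D (5 > 3) — not an equilibrium.
(D, L): the row player prefers U (7 > 3); the column player prefers R (8 > 0) — not an equilibrium.
(D, R): the row player gets 5 ≥ 3 from U, and the column player gets 8 ≥ 0 from L — Nash equilibrium.

(U, L) and (D, R)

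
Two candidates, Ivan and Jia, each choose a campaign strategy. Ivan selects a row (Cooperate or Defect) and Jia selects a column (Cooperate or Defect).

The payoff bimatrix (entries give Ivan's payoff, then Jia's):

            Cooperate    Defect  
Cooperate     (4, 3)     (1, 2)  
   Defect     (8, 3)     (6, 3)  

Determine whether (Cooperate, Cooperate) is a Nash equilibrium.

At (Cooperate, Cooperate), Ivan earns 4; switching to Defect would give 8, so Ivan would deviate.
Jia earns 3; switching to Defect would give 2, so Jia has no profitable deviation.
Since at least one player can profitably deviate, this is not a Nash equilibrium.

No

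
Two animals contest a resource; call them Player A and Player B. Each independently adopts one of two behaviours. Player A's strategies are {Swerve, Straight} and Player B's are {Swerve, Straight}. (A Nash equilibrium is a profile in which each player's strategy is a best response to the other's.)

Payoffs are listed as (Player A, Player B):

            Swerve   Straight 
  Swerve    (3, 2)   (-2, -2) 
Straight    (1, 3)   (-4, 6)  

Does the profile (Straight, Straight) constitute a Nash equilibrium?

No

At (Straight, Straight), Player A earns -4; switching to Swerve would give -2, so Player A would deviate.
Player B earns 6; switching to Swerve would give 3, so Player B has no profitable deviation.
Since at least one player can profitably deviate, this is not a Nash equilibrium.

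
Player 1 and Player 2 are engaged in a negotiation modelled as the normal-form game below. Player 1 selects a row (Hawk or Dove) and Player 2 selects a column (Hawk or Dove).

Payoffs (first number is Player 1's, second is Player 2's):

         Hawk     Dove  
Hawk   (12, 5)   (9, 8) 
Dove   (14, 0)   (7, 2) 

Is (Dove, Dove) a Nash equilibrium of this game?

At (Dove, Dove), Player 1 earns 7; switching to Hawk would give 9, so Player 1 would deviate.
Player 2 earns 2; switching to Hawk would give 0, so Player 2 has no profitable deviation.
Since at least one player can profitably deviate, this is not a Nash equilibrium.

No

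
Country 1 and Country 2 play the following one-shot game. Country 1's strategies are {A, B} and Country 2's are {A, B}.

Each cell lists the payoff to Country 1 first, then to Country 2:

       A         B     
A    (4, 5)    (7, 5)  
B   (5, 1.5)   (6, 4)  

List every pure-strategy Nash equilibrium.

(A, A): Country 1 prefers B (5 > 4) — not an equilibrium.
(A, B): Country 1 gets 7 ≥ 6 from B, and Country 2 gets 5 ≥ 5 from A — Nash equilibrium.
(B, A): Country 2 prefers B (4 > 1.5) — not an equilibrium.
(B, B): Country 1 prefers A (7 > 6) — not an equilibrium.

(A, B)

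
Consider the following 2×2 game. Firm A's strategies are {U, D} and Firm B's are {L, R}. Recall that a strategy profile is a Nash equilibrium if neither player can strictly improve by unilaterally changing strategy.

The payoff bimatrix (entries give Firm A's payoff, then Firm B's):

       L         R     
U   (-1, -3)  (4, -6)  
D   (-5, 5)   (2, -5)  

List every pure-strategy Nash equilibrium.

(U, L): Firm A gets -1 ≥ -5 from D, and Firm B gets -3 ≥ -6 from R — Nash equilibrium.
(U, R): Firm B prefers L (-3 > -6) — not an equilibrium.
(D, L): Firm A prefers U (-1 > -5) — not an equilibrium.
(D, R): Firm A prefers U (4 > 2); Firm B prefers L (5 > -5) — not an equilibrium.

(U, L)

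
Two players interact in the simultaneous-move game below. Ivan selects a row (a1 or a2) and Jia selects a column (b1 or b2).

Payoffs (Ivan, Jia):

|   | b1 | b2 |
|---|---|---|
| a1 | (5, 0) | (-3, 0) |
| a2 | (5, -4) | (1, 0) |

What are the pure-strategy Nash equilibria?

(a1, b1): Ivan gets 5 ≥ 5 from a2, and Jia gets 0 ≥ 0 from b2 — Nash equilibrium.
(a1, b2): Ivan prefers a2 (1 > -3) — not an equilibrium.
(a2, b1): Jia prefers b2 (0 > -4) — not an equilibrium.
(a2, b2): Ivan gets 1 ≥ -3 from a1, and Jia gets 0 ≥ -4 from b1 — Nash equilibrium.

(a1, b1) and (a2, b2)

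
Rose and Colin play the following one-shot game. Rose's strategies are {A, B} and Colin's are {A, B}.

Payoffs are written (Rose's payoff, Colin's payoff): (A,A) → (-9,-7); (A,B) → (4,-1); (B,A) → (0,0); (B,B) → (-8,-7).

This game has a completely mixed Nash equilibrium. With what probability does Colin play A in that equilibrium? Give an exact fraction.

4/7

Let c be the probability that Colin plays A. In a completely mixed equilibrium, Rose must be indifferent between A and B.
Rose's expected payoff from A is −9c + 4(1−c); from B it is −8(1−c).
Setting these equal: −13c + 4 = 8c − 8, so c = 4/7.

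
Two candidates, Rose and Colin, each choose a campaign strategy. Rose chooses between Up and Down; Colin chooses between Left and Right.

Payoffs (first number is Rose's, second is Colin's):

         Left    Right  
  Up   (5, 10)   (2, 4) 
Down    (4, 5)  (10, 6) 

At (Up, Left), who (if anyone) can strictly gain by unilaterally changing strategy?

Rose at (Up, Left) earns 5; deviating to Down yields 4 — not better.
Colin earns 10; deviating to Right yields 4 — not better.
Neither player can strictly improve; the profile is a Nash equilibrium.

Neither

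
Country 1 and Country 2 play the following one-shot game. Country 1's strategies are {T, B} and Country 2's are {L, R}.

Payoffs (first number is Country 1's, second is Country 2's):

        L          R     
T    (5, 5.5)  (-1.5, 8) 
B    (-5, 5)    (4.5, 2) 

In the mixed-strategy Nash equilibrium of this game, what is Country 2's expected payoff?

First find p, the probability Country 1 plays T, from Country 2's indifference between L and R: 5.5p + 5(1−p) = 8p + 2(1−p), giving p = 6/11.
Since Country 2 is indifferent in equilibrium, Country 2's expected payoff equals the payoff from either column against (6/11, 5/11). Using L: 5.5(6/11) + 5(5/11) = 58/11.

58/11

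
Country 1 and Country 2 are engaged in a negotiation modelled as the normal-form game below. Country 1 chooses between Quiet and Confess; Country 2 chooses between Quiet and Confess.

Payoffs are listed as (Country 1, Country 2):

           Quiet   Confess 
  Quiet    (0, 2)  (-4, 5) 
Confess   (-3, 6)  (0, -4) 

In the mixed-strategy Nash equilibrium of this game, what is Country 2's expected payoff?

38/13

First find x, the probability Country 1 plays Quiet, from Country 2's indifference between Quiet and Confess: 2x + 6(1−x) = 5x − 4(1−x), giving x = 10/13.
Since Country 2 is indifferent in equilibrium, Country 2's expected payoff equals the payoff from either column against (10/13, 3/13). Using Quiet: 2(10/13) + 6(3/13) = 38/13.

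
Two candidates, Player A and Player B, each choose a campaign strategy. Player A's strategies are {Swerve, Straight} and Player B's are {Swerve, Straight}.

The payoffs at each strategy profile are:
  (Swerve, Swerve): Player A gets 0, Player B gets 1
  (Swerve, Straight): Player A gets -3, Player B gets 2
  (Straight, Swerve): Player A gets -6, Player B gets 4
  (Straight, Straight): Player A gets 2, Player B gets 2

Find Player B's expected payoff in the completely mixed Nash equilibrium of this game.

2

First find x, the probability Player A plays Swerve, from Player B's indifference between Swerve and Straight: x + 4(1−x) = 2x + 2(1−x), giving x = 2/3.
Since Player B is indifferent in equilibrium, Player B's expected payoff equals the payoff from either column against (2/3, 1/3). Using Swerve: (2/3) + 4(1/3) = 2.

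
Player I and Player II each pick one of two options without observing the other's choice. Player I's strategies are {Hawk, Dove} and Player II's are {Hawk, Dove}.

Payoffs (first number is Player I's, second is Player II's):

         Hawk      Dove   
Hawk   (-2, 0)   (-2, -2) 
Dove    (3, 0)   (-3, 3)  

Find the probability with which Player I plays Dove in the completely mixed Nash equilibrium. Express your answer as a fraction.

2/5

Let r be the probability that Player I plays Hawk. In a completely mixed equilibrium, Player II must be indifferent between Hawk and Dove.
Player II's expected payoff from Hawk is 0; from Dove it is −2r + 3(1−r).
Setting these equal: 0 = −5r + 3, so r = 3/5.
Therefore Player I plays Dove with probability 1 − 3/5 = 2/5.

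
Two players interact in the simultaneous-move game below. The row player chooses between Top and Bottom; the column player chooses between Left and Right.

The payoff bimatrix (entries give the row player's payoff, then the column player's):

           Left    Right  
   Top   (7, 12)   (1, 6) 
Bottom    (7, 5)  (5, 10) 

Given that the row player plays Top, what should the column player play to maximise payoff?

Left

Against Top, the column player earns 12 from Left and 6 from Right.
So Left is the best response.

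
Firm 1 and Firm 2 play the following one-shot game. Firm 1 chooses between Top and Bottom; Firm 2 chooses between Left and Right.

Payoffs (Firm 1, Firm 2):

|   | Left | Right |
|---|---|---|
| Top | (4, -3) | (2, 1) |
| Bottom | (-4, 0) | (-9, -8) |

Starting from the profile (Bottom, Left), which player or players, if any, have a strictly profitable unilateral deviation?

Firm 1

Firm 1 at (Bottom, Left) earns -4; deviating to Top yields 4 — a strict improvement.
Firm 2 earns 0; deviating to Right yields -8 — not better.
Only Firm 1 has a strictly profitable deviation.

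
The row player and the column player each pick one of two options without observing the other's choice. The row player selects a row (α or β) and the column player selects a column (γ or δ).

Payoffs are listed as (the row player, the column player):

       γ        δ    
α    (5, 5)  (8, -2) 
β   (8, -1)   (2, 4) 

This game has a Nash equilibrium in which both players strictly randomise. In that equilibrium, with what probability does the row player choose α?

Let r be the probability that the row player plays α. In a completely mixed equilibrium, the column player must be indifferent between γ and δ.
The column player's expected payoff from γ is 5r − (1−r); from δ it is −2r + 4(1−r).
Setting these equal: 6r − 1 = −6r + 4, so r = 5/12.

5/12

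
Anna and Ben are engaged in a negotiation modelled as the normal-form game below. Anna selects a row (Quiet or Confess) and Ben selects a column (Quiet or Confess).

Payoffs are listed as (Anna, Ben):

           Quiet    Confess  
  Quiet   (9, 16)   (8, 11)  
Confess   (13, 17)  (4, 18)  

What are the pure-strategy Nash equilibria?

none

(Quiet, Quiet): Anna prefers Confess (13 > 9) — not an equilibrium.
(Quiet, Confess): Ben prefers Quiet (16 > 11) — not an equilibrium.
(Confess, Quiet): Ben prefers Confess (18 > 17) — not an equilibrium.
(Confess, Confess): Anna prefers Quiet (8 > 4) — not an equilibrium.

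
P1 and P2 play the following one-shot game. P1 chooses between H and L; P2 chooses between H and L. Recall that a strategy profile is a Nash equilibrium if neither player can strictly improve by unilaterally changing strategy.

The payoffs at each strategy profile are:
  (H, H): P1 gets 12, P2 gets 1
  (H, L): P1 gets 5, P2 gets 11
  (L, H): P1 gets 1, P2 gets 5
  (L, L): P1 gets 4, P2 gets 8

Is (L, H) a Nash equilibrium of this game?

No

At (L, H), P1 earns 1; switching to H would give 12, so P1 would deviate.
P2 earns 5; switching to L would give 8, so P2 would deviate.
Since at least one player can profitably deviate, this is not a Nash equilibrium.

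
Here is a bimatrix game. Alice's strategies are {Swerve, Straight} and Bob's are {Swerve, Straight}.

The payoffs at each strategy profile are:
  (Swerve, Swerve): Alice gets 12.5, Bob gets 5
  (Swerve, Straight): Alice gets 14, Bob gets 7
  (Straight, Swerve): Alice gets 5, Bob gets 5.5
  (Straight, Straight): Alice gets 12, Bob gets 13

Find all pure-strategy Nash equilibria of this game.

(Swerve, Swerve): Bob prefers Straight (7 > 5) — not an equilibrium.
(Swerve, Straight): Alice gets 14 ≥ 12 from Straight, and Bob gets 7 ≥ 5 from Swerve — Nash equilibrium.
(Straight, Swerve): Alice prefers Swerve (12.5 > 5); Bob prefers Straight (13 > 5.5) — not an equilibrium.
(Straight, Straight): Alice prefers Swerve (14 > 12) — not an equilibrium.

(Swerve, Straight)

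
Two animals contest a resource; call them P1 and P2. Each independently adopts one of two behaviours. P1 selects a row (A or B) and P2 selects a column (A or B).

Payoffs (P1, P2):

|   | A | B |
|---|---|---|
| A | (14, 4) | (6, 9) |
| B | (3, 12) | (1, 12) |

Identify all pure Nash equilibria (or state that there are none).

(A, B)

(A, A): P2 prefers B (9 > 4) — not an equilibrium.
(A, B): P1 gets 6 ≥ 1 from B, and P2 gets 9 ≥ 4 from A — Nash equilibrium.
(B, A): P1 prefers A (14 > 3) — not an equilibrium.
(B, B): P1 prefers A (6 > 1) — not an equilibrium.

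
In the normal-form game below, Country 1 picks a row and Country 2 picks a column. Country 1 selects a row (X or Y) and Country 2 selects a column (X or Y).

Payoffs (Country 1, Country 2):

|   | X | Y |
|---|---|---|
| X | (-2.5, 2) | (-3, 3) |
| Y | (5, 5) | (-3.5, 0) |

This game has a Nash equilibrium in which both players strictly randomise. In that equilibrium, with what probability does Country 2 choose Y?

15/16

Let c be the probability that Country 2 plays X. In a completely mixed equilibrium, Country 1 must be indifferent between X and Y.
Country 1's expected payoff from X is −2.5c − 3(1−c); from Y it is 5c − 3.5(1−c).
Setting these equal: 0.5c − 3 = 8.5c − 3.5, so c = 1/16.
Therefore Country 2 plays Y with probability 1 − 1/16 = 15/16.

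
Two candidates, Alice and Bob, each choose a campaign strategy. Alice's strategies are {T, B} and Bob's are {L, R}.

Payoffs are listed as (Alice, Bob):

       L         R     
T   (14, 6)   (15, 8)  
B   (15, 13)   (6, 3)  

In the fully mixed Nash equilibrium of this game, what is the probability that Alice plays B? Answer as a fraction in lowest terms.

1/6

Let x be the probability that Alice plays T. In a completely mixed equilibrium, Bob must be indifferent between L and R.
Bob's expected payoff from L is 6x + 13(1−x); from R it is 8x + 3(1−x).
Setting these equal: −7x + 13 = 5x + 3, so x = 5/6.
Therefore Alice plays B with probability 1 − 5/6 = 1/6.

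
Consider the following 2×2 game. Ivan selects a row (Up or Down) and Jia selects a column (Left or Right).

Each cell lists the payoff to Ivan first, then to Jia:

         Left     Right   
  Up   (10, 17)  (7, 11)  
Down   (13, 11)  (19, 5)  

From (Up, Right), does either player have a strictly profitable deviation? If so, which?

Ivan at (Up, Right) earns 7; deviating to Down yields 19 — a strict improvement.
Jia earns 11; deviating to Left yields 17 — a strict improvement.
Both Ivan and Jia have strictly profitable deviations.

Both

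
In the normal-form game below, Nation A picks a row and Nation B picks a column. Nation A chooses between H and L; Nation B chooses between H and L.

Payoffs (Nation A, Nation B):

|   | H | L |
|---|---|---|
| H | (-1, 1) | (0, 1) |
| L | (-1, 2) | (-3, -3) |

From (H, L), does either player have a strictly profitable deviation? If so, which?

Nation A at (H, L) earns 0; deviating to L yields -3 — not better.
Nation B earns 1; deviating to H yields 1 — not better.
Neither player can strictly improve; the profile is a Nash equilibrium.

Neither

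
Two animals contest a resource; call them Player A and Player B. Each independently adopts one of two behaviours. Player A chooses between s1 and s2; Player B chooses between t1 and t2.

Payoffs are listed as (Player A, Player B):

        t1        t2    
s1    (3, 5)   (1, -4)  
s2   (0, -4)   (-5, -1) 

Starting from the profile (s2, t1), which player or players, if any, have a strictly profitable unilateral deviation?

Both

Player A at (s2, t1) earns 0; deviating to s1 yields 3 — a strict improvement.
Player B earns -4; deviating to t2 yields -1 — a strict improvement.
Both Player A and Player B have strictly profitable deviations.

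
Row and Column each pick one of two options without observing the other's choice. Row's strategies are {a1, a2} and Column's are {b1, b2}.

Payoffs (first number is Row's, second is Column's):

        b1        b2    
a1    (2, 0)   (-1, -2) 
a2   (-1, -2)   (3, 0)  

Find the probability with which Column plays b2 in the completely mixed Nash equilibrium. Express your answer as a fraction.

Let y be the probability that Column plays b1. In a completely mixed equilibrium, Row must be indifferent between a1 and a2.
Row's expected payoff from a1 is 2y − (1−y); from a2 it is −y + 3(1−y).
Setting these equal: 3y − 1 = −4y + 3, so y = 4/7.
Therefore Column plays b2 with probability 1 − 4/7 = 3/7.

3/7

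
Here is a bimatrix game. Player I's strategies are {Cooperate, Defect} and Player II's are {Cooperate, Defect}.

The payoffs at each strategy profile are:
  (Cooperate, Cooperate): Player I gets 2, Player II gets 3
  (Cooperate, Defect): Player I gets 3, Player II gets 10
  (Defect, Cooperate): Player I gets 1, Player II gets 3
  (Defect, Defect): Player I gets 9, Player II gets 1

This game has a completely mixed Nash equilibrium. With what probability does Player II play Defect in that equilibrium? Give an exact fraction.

Let q be the probability that Player II plays Cooperate. In a completely mixed equilibrium, Player I must be indifferent between Cooperate and Defect.
Player I's expected payoff from Cooperate is 2q + 3(1−q); from Defect it is q + 9(1−q).
Setting these equal: −q + 3 = −8q + 9, so q = 6/7.
Therefore Player II plays Defect with probability 1 − 6/7 = 1/7.

1/7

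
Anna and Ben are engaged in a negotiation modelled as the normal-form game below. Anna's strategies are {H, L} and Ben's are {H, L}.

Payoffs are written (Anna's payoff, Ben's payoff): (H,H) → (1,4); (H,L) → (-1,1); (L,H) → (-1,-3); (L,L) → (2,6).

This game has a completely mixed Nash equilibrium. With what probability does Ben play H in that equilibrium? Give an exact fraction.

3/5

Let y be the probability that Ben plays H. In a completely mixed equilibrium, Anna must be indifferent between H and L.
Anna's expected payoff from H is y − (1−y); from L it is −y + 2(1−y).
Setting these equal: 2y − 1 = −3y + 2, so y = 3/5.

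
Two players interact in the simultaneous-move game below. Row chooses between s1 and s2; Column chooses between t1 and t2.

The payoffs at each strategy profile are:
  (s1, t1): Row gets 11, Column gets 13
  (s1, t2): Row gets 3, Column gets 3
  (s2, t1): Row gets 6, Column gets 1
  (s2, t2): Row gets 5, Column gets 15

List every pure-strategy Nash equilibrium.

(s1, t1): Row gets 11 ≥ 6 from s2, and Column gets 13 ≥ 3 from t2 — Nash equilibrium.
(s1, t2): Row prefers s2 (5 > 3); Column prefers t1 (13 > 3) — not an equilibrium.
(s2, t1): Row prefers s1 (11 > 6); Column prefers t2 (15 > 1) — not an equilibrium.
(s2, t2): Row gets 5 ≥ 3 from s1, and Column gets 15 ≥ 1 from t1 — Nash equilibrium.

(s1, t1) and (s2, t2)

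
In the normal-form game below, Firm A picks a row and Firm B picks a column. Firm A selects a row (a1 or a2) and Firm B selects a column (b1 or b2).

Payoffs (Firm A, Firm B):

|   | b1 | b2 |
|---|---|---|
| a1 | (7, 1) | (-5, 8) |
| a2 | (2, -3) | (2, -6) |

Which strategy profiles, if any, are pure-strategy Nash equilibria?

(a1, b1): Firm B prefers b2 (8 > 1) — not an equilibrium.
(a1, b2): Firm A prefers a2 (2 > -5) — not an equilibrium.
(a2, b1): Firm A prefers a1 (7 > 2) — not an equilibrium.
(a2, b2): Firm B prefers b1 (-3 > -6) — not an equilibrium.

none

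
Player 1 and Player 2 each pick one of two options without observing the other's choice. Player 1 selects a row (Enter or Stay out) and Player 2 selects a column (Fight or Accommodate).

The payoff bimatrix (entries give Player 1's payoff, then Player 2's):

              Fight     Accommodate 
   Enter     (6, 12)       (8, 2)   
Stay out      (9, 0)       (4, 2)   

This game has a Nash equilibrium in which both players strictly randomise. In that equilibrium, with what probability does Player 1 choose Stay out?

Let p be the probability that Player 1 plays Enter. In a completely mixed equilibrium, Player 2 must be indifferent between Fight and Accommodate.
Player 2's expected payoff from Fight is 12p; from Accommodate it is 2p + 2(1−p).
Setting these equal: 12p = 2, so p = 1/6.
Therefore Player 1 plays Stay out with probability 1 − 1/6 = 5/6.

5/6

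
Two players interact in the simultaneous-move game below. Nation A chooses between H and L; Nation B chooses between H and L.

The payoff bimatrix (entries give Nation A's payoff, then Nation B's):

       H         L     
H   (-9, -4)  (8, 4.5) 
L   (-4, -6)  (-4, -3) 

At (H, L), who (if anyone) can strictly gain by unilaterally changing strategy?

Neither

Nation A at (H, L) earns 8; deviating to L yields -4 — not better.
Nation B earns 4.5; deviating to H yields -4 — not better.
Neither player can strictly improve; the profile is a Nash equilibrium.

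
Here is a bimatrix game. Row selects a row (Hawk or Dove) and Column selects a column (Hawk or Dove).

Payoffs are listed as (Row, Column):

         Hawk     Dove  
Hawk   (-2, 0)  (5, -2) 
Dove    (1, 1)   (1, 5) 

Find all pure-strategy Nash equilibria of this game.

(Hawk, Hawk): Row prefers Dove (1 > -2) — not an equilibrium.
(Hawk, Dove): Column prefers Hawk (0 > -2) — not an equilibrium.
(Dove, Hawk): Column prefers Dove (5 > 1) — not an equilibrium.
(Dove, Dove): Row prefers Hawk (5 > 1) — not an equilibrium.

none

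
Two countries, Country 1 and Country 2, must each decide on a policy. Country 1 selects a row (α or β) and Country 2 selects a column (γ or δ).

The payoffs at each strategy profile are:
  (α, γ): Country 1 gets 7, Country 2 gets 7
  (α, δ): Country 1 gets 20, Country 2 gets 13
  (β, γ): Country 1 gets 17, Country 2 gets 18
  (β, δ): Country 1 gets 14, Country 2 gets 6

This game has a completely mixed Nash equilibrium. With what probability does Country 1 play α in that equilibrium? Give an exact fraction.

2/3

Let p be the probability that Country 1 plays α. In a completely mixed equilibrium, Country 2 must be indifferent between γ and δ.
Country 2's expected payoff from γ is 7p + 18(1−p); from δ it is 13p + 6(1−p).
Setting these equal: −11p + 18 = 7p + 6, so p = 2/3.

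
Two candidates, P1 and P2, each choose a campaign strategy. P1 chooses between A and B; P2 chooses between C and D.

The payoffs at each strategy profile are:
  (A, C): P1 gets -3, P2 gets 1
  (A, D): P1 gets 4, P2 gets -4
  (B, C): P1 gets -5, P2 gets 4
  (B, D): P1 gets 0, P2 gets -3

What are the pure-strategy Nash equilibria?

(A, C): P1 gets -3 ≥ -5 from B, and P2 gets 1 ≥ -4 from D — Nash equilibrium.
(A, D): P2 prefers C (1 > -4) — not an equilibrium.
(B, C): P1 prefers A (-3 > -5) — not an equilibrium.
(B, D): P1 prefers A (4 > 0); P2 prefers C (4 > -3) — not an equilibrium.

(A, C)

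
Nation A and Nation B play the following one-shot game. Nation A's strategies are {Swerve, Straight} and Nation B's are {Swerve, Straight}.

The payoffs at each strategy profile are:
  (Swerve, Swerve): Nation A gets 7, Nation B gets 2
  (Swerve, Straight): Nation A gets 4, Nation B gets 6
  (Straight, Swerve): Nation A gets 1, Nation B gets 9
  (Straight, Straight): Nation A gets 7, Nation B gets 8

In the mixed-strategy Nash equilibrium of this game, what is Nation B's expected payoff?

First find p, the probability Nation A plays Swerve, from Nation B's indifference between Swerve and Straight: 2p + 9(1−p) = 6p + 8(1−p), giving p = 1/5.
Since Nation B is indifferent in equilibrium, Nation B's expected payoff equals the payoff from either column against (1/5, 4/5). Using Swerve: 2(1/5) + 9(4/5) = 38/5.

38/5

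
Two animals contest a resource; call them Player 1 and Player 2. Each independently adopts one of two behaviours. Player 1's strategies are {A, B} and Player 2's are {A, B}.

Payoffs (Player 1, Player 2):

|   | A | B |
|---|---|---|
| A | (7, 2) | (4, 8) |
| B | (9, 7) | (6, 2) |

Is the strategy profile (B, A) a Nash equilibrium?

At (B, A), Player 1 earns 9; switching to A would give 7, so Player 1 has no profitable deviation.
Player 2 earns 7; switching to B would give 2, so Player 2 has no profitable deviation.
Neither player can gain by a unilateral deviation, so this profile is a Nash equilibrium.

Yes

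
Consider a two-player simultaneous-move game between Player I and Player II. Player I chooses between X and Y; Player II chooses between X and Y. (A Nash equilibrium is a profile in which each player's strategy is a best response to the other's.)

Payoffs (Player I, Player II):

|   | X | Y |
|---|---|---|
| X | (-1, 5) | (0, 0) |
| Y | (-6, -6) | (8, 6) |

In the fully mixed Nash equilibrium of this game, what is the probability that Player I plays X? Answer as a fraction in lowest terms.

Let r be the probability that Player I plays X. In a completely mixed equilibrium, Player II must be indifferent between X and Y.
Player II's expected payoff from X is 5r − 6(1−r); from Y it is 6(1−r).
Setting these equal: 11r − 6 = −6r + 6, so r = 12/17.

12/17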